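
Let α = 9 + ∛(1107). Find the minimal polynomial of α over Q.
m_α(x) = x^3 - 27x^2 + 243x - 1836

Set β = α - 9 = ∛(1107), so β^3 = 1107. Then (α - 9)^3 - 1107 = 0, i.e. α is a root of g(x) = (x - 9)^3 - 1107 = x^3 - 27x^2 + 243x - 1836. Since g(x) = h(x - 9) where h(x) = x^3 - 1107, and h is irreducible over Q (because 1107 is not a perfect cube, so h has no rational root, and a monic cubic with no rational root is irreducible), g is also irreducible (irreducibility is preserved under the substitution x → x - 9). Hence m_α(x) = x^3 - 27x^2 + 243x - 1836.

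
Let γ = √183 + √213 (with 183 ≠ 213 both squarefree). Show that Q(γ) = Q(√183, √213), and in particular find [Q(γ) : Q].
[Q(γ) : Q] = 4 (equivalently, Q(γ) = Q(√183, √213))

Obviously Q(γ) ⊆ Q(√183, √213), and [Q(√183, √213):Q] = 4 (since 183, 213 are distinct squarefree integers > 1 with 38979 not a perfect square). To show equality we compute the minimal polynomial of γ. From γ = √183 + √213: γ^2 = 183 + 2√(38979) + 213 = 396 + 2√(38979), so γ^2 - 396 = 2√(38979); squaring, (γ^2 - 396)^2 = 4·38979, i.e. γ^4 - 792γ^2 + 156816 - 155916 = 0, i.e. γ^4 - 792γ^2 + 900 = 0. So γ is a root of x^4 - 792x^2 + 900. This polynomial is irreducible over Q: it has no rational root (each ±√183 ± √213 is irrational), and any factorization into two quadratics over Q would force √(38979) ∈ Q (pairing opposite roots) or √183, √213 ∈ Q (other pairings), all impossible. Hence [Q(γ):Q] = 4 = [Q(√183, √213):Q], so Q(γ) = Q(√183, √213).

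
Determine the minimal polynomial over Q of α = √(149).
m_α(x) = x^2 - 149

α satisfies α^2 - 149 = 0, so x^2 - 149 annihilates α. Since d = 149 is squarefree and ≠ 1, it is not a perfect square in Q, so x^2 - 149 has no rational root and is therefore irreducible over Q (a degree-2 polynomial over a field is irreducible iff it has no root). Hence m_α(x) = x^2 - 149.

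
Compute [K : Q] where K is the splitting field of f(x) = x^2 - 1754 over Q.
[K : Q] = 2

f(x) = x^2 - 1754 factors as (x - √1754)(x + √1754). The splitting field is K = Q(√1754). Since 1754 is squarefree and > 1, it is not a perfect square, so x^2 - 1754 is irreducible over Q and [Q(√1754) : Q] = 2. Hence [K : Q] = 2.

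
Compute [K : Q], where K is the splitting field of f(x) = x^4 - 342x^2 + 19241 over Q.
[K : Q] = 4

Solving the quadratic in x^2: x^2 = (342 ± √(342^2 - 4·19241))/2 = (342 ± √40000)/2 = (342 ± 200)/2, giving x^2 = 271 or x^2 = 71. So f(x) = (x^2 - 271)(x^2 - 71) and the roots of f are ±√271, ±√71. Hence the splitting field is K = Q(√271, √71). Since 271 and 71 are distinct squarefree integers > 1, their product 19241 is not a perfect square, so √71 ∉ Q(√271). By the tower law [K:Q] = [Q(√271,√71):Q(√271)] · [Q(√271):Q] = 2 · 2 = 4.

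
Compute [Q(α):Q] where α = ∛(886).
[Q(α):Q] = 3

The minimal polynomial of α is x^3 - 886, irreducible over Q since 886 is not a perfect cube (so x^3 - 886 has no rational root). Hence [Q(α):Q] = deg(m_α) = 3.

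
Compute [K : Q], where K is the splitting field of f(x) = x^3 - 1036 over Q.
[K : Q] = 6

The roots of x^3 - 1036 are ∛1036, ω∛1036, ω^2∛1036 where ω = e^(2πi/3) is a primitive cube root of unity, so K = Q(∛1036, ω). Now [Q(∛1036):Q] = 3 (since 1036 is not a perfect cube, x^3 - 1036 is irreducible) and [Q(ω):Q] = 2. Both 2 and 3 divide [K:Q], and [K:Q] ≤ 3·2 = 6, so [K:Q] = 6. (Equivalently: Q(∛1036) ⊂ R but ω ∉ R, so [K : Q(∛1036)] = 2.)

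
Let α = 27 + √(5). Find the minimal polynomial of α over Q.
m_α(x) = x^2 - 54x + 724

From α - 27 = √(5), squaring gives (α - 27)^2 = 5, i.e. α^2 - 54α + 729 = 5, so α^2 - 54α + 724 = 0. The discriminant of x^2 - 54x + 724 is (-54)^2 - 4·(724) = 2916 - 2896 = 20, and 4·(5) is not a perfect square in Q since 5 is squarefree and ≠ 1. Hence x^2 - 54x + 724 is irreducible over Q and is the minimal polynomial of α.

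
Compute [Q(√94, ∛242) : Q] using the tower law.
[Q(√94, ∛242) : Q] = 6

Let L = Q(√94, ∛242). Since Q(√94) ⊂ L and [Q(√94):Q] = 2, the tower law gives 2 | [L:Q]. Likewise Q(∛242) ⊂ L with [Q(∛242):Q] = 3 (because 242 is not a perfect cube), so 3 | [L:Q]. As gcd(2,3) = 1, [L:Q] is divisible by 6. Conversely L is generated over Q by √94 and ∛242, so [L:Q] ≤ 2·3 = 6. Therefore [Q(√94, ∛242) : Q] = 6.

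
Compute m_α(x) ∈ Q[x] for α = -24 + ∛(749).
m_α(x) = x^3 + 72x^2 + 1728x + 13075

Set β = α + 24 = ∛(749), so β^3 = 749. Then (α + 24)^3 - 749 = 0, i.e. α is a root of g(x) = (x + 24)^3 - 749 = x^3 + 72x^2 + 1728x + 13075. Since g(x) = h(x + 24) where h(x) = x^3 - 749, and h is irreducible over Q (because 749 is not a perfect cube, so h has no rational root, and a monic cubic with no rational root is irreducible), g is also irreducible (irreducibility is preserved under the substitution x → x + 24). Hence m_α(x) = x^3 + 72x^2 + 1728x + 13075.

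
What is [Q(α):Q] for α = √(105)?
[Q(α):Q] = 2

[Q(α):Q] equals the degree of the minimal polynomial of α. Here α^2 = 105 and x^2 - 105 is irreducible (d = 105 is squarefree, ≠ 1, hence not a square), so deg(m_α) = 2. Thus [Q(α):Q] = 2.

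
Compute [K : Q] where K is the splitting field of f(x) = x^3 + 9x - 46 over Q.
[K : Q] = 6

By the rational root test, any rational root of the monic integer polynomial f(x) = x^3 + 9x - 46 must be an integer dividing the constant term -46, i.e. one of ±{1, 2, 23, 46}. Evaluating: f(1) = -36, f(-1) = -56, f(2) = -20, f(-2) = -72, f(23) = 12328, f(-23) = -12420, f(46) = 97704, f(-46) = -97796; none is 0, so f has no rational root and is therefore irreducible over Q (a cubic with no linear factor over a field is irreducible). For an irreducible cubic, the Galois group is A_3 or S_3 according as the discriminant disc(f) = -4a^3 - 27b^2 = -4·(9)^3 - 27·(-46)^2 = -60048 is or is not a square in Q. Here disc(f) = -60048 is not a perfect square in Q, so the Galois group of f over Q is not contained in A_3 and must be all of S_3. The splitting field has degree |S_3| = 6 over Q, so [K : Q] = 6.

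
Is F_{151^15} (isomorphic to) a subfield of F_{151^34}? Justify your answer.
No: F_{151^15} is not a subfield of F_{151^34}

F_{p^m} embeds in F_{p^n} iff m | n. Here 15 ∤ 34 (since 34 = 2·15 + 4 with remainder 4 ≠ 0), so F_{151^15} is not a subfield of F_{151^34}. Equivalently: if it were, the tower law would give 15 = [F_{151^15}:F_151] dividing [F_{151^34}:F_151] = 34, contradiction.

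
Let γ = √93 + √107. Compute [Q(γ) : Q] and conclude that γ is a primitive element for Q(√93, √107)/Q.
[Q(γ) : Q] = 4 (equivalently, Q(γ) = Q(√93, √107))

Obviously Q(γ) ⊆ Q(√93, √107), and [Q(√93, √107):Q] = 4 (since 93, 107 are distinct squarefree integers > 1 with 9951 not a perfect square). To show equality we compute the minimal polynomial of γ. From γ = √93 + √107: γ^2 = 93 + 2√(9951) + 107 = 200 + 2√(9951), so γ^2 - 200 = 2√(9951); squaring, (γ^2 - 200)^2 = 4·9951, i.e. γ^4 - 400γ^2 + 40000 - 39804 = 0, i.e. γ^4 - 400γ^2 + 196 = 0. So γ is a root of x^4 - 400x^2 + 196. This polynomial is irreducible over Q: it has no rational root (each ±√93 ± √107 is irrational), and any factorization into two quadratics over Q would force √(9951) ∈ Q (pairing opposite roots) or √93, √107 ∈ Q (other pairings), all impossible. Hence [Q(γ):Q] = 4 = [Q(√93, √107):Q], so Q(γ) = Q(√93, √107).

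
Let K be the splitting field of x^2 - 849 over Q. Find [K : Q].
[K : Q] = 2

f(x) = x^2 - 849 factors as (x - √849)(x + √849). The splitting field is K = Q(√849). Since 849 is squarefree and > 1, it is not a perfect square, so x^2 - 849 is irreducible over Q and [Q(√849) : Q] = 2. Hence [K : Q] = 2.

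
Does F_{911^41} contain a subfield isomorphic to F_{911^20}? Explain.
No: F_{911^20} is not a subfield of F_{911^41}

F_{p^m} embeds in F_{p^n} iff m | n. Here 20 ∤ 41 (since 41 = 2·20 + 1 with remainder 1 ≠ 0), so F_{911^20} is not a subfield of F_{911^41}. Equivalently: if it were, the tower law would give 20 = [F_{911^20}:F_911] dividing [F_{911^41}:F_911] = 41, contradiction.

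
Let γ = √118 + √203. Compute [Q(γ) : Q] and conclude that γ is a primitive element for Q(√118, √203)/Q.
[Q(γ) : Q] = 4 (equivalently, Q(γ) = Q(√118, √203))

Obviously Q(γ) ⊆ Q(√118, √203), and [Q(√118, √203):Q] = 4 (since 118, 203 are distinct squarefree integers > 1 with 23954 not a perfect square). To show equality we compute the minimal polynomial of γ. From γ = √118 + √203: γ^2 = 118 + 2√(23954) + 203 = 321 + 2√(23954), so γ^2 - 321 = 2√(23954); squaring, (γ^2 - 321)^2 = 4·23954, i.e. γ^4 - 642γ^2 + 103041 - 95816 = 0, i.e. γ^4 - 642γ^2 + 7225 = 0. So γ is a root of x^4 - 642x^2 + 7225. This polynomial is irreducible over Q: it has no rational root (each ±√118 ± √203 is irrational), and any factorization into two quadratics over Q would force √(23954) ∈ Q (pairing opposite roots) or √118, √203 ∈ Q (other pairings), all impossible. Hence [Q(γ):Q] = 4 = [Q(√118, √203):Q], so Q(γ) = Q(√118, √203).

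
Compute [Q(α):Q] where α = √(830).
[Q(α):Q] = 2

[Q(α):Q] equals the degree of the minimal polynomial of α. Here α^2 = 830 and x^2 - 830 is irreducible (d = 830 is squarefree, ≠ 1, hence not a square), so deg(m_α) = 2. Thus [Q(α):Q] = 2.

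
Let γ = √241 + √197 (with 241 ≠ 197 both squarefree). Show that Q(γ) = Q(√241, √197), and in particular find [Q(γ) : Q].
[Q(γ) : Q] = 4 (equivalently, Q(γ) = Q(√241, √197))

Obviously Q(γ) ⊆ Q(√241, √197), and [Q(√241, √197):Q] = 4 (since 241, 197 are distinct squarefree integers > 1 with 47477 not a perfect square). To show equality we compute the minimal polynomial of γ. From γ = √241 + √197: γ^2 = 241 + 2√(47477) + 197 = 438 + 2√(47477), so γ^2 - 438 = 2√(47477); squaring, (γ^2 - 438)^2 = 4·47477, i.e. γ^4 - 876γ^2 + 191844 - 189908 = 0, i.e. γ^4 - 876γ^2 + 1936 = 0. So γ is a root of x^4 - 876x^2 + 1936. This polynomial is irreducible over Q: it has no rational root (each ±√241 ± √197 is irrational), and any factorization into two quadratics over Q would force √(47477) ∈ Q (pairing opposite roots) or √241, √197 ∈ Q (other pairings), all impossible. Hence [Q(γ):Q] = 4 = [Q(√241, √197):Q], so Q(γ) = Q(√241, √197).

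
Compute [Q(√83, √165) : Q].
[Q(√83, √165) : Q] = 4

[Q(√83):Q] = 2 (min poly x^2 - 83, irreducible since 83 is squarefree > 1). For the top step, suppose √165 ∈ Q(√83), say √165 = c + d√83 with c, d ∈ Q. Squaring: 165 = c^2 + 83d^2 + 2cd√83. Since √83 ∉ Q this forces 2cd = 0. If d = 0 then √165 = c ∈ Q, contradicting 165 squarefree > 1. If c = 0 then 165 = 83d^2, so 83·165 = (83d)^2 is a perfect square in Q — but 83·165 = 13695 is not a perfect square (since 83 and 165 are distinct squarefree integers). Contradiction. Hence √165 ∉ Q(√83), so x^2 - 165 stays irreducible over Q(√83) and [Q(√83, √165) : Q(√83)] = 2. By the tower law, [Q(√83, √165) : Q] = 2 · 2 = 4.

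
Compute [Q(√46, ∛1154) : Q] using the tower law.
[Q(√46, ∛1154) : Q] = 6

Let L = Q(√46, ∛1154). Since Q(√46) ⊂ L and [Q(√46):Q] = 2, the tower law gives 2 | [L:Q]. Likewise Q(∛1154) ⊂ L with [Q(∛1154):Q] = 3 (because 1154 is not a perfect cube), so 3 | [L:Q]. As gcd(2,3) = 1, [L:Q] is divisible by 6. Conversely L is generated over Q by √46 and ∛1154, so [L:Q] ≤ 2·3 = 6. Therefore [Q(√46, ∛1154) : Q] = 6.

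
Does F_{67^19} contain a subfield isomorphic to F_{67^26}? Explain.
No: F_{67^26} is not a subfield of F_{67^19}

F_{p^m} embeds in F_{p^n} iff m | n. Here 26 ∤ 19 (since 19 = 0·26 + 19 with remainder 19 ≠ 0), so F_{67^26} is not a subfield of F_{67^19}. Equivalently: if it were, the tower law would give 26 = [F_{67^26}:F_67] dividing [F_{67^19}:F_67] = 19, contradiction.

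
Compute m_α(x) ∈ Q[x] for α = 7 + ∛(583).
m_α(x) = x^3 - 21x^2 + 147x - 926

Set β = α - 7 = ∛(583), so β^3 = 583. Then (α - 7)^3 - 583 = 0, i.e. α is a root of g(x) = (x - 7)^3 - 583 = x^3 - 21x^2 + 147x - 926. Since g(x) = h(x - 7) where h(x) = x^3 - 583, and h is irreducible over Q (because 583 is not a perfect cube, so h has no rational root, and a monic cubic with no rational root is irreducible), g is also irreducible (irreducibility is preserved under the substitution x → x - 7). Hence m_α(x) = x^3 - 21x^2 + 147x - 926.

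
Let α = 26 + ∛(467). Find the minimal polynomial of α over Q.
m_α(x) = x^3 - 78x^2 + 2028x - 18043

Set β = α - 26 = ∛(467), so β^3 = 467. Then (α - 26)^3 - 467 = 0, i.e. α is a root of g(x) = (x - 26)^3 - 467 = x^3 - 78x^2 + 2028x - 18043. Since g(x) = h(x - 26) where h(x) = x^3 - 467, and h is irreducible over Q (because 467 is not a perfect cube, so h has no rational root, and a monic cubic with no rational root is irreducible), g is also irreducible (irreducibility is preserved under the substitution x → x - 26). Hence m_α(x) = x^3 - 78x^2 + 2028x - 18043.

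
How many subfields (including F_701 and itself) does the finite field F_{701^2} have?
F_{701^2} has 2 subfields

The subfields of F_{p^n} are exactly the fields F_{p^d} for d | n (each is the fixed field of the unique index-d subgroup of Gal(F_{p^n}/F_p) ≅ Z/nZ). The divisors of n = 2 are {1, 2}, giving 2 subfields: F_{701^1}, F_{701^2}.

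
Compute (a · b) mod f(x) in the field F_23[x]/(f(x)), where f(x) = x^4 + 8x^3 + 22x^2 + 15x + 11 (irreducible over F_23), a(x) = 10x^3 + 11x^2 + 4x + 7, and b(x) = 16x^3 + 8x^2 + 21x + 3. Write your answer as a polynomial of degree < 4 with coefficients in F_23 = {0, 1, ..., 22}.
a · b ≡ 18x^3 + 16x^2 + 14x + 8 (mod f(x))

Multiply in F_23[x]: a(x)·b(x) = (10x^3 + 11x^2 + 4x + 7)·(16x^3 + 8x^2 + 21x + 3) = 22x^6 + 3x^5 + 17x^4 + 14x^3 + 12x^2 + 21x + 21. This has degree ≥ 4, so divide by f(x) over F_23: 22x^6 + 3x^5 + 17x^4 + 14x^3 + 12x^2 + 21x + 21 = (22x^2 + 11x + 20)·(x^4 + 8x^3 + 22x^2 + 15x + 11) + (18x^3 + 16x^2 + 14x + 8). Hence a·b ≡ 18x^3 + 16x^2 + 14x + 8 (mod f). (F_23[x]/(f) is a field with 23^4 = 279841 elements since f is irreducible of degree 4.)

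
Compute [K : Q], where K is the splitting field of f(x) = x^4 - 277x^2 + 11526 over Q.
[K : Q] = 4

Solving the quadratic in x^2: x^2 = (277 ± √(277^2 - 4·11526))/2 = (277 ± √30625)/2 = (277 ± 175)/2, giving x^2 = 51 or x^2 = 226. So f(x) = (x^2 - 51)(x^2 - 226) and the roots of f are ±√51, ±√226. Hence the splitting field is K = Q(√51, √226). Since 51 and 226 are distinct squarefree integers > 1, their product 11526 is not a perfect square, so √226 ∉ Q(√51). By the tower law [K:Q] = [Q(√51,√226):Q(√51)] · [Q(√51):Q] = 2 · 2 = 4.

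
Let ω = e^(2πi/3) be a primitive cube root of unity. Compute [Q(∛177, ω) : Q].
[Q(∛177, ω) : Q] = 6

[Q(∛177):Q] = 3 (min poly x^3 - 177, irreducible since 177 is not a perfect cube). [Q(ω):Q] = 2 (min poly x^2 + x + 1). Since Q(∛177) ⊂ R and ω ∉ R, we have ω ∉ Q(∛177), so x^2 + x + 1 remains irreducible over Q(∛177) and [Q(∛177, ω) : Q(∛177)] = 2. By the tower law, [Q(∛177, ω) : Q] = 3 · 2 = 6. (In fact Q(∛177, ω) is the splitting field of x^3 - 177 over Q.)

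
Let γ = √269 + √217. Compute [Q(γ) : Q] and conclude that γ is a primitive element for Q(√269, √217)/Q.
[Q(γ) : Q] = 4 (equivalently, Q(γ) = Q(√269, √217))

Obviously Q(γ) ⊆ Q(√269, √217), and [Q(√269, √217):Q] = 4 (since 269, 217 are distinct squarefree integers > 1 with 58373 not a perfect square). To show equality we compute the minimal polynomial of γ. From γ = √269 + √217: γ^2 = 269 + 2√(58373) + 217 = 486 + 2√(58373), so γ^2 - 486 = 2√(58373); squaring, (γ^2 - 486)^2 = 4·58373, i.e. γ^4 - 972γ^2 + 236196 - 233492 = 0, i.e. γ^4 - 972γ^2 + 2704 = 0. So γ is a root of x^4 - 972x^2 + 2704. This polynomial is irreducible over Q: it has no rational root (each ±√269 ± √217 is irrational), and any factorization into two quadratics over Q would force √(58373) ∈ Q (pairing opposite roots) or √269, √217 ∈ Q (other pairings), all impossible. Hence [Q(γ):Q] = 4 = [Q(√269, √217):Q], so Q(γ) = Q(√269, √217).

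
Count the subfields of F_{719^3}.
F_{719^3} has 2 subfields

The subfields of F_{p^n} are exactly the fields F_{p^d} for d | n (each is the fixed field of the unique index-d subgroup of Gal(F_{p^n}/F_p) ≅ Z/nZ). The divisors of n = 3 are {1, 3}, giving 2 subfields: F_{719^1}, F_{719^3}.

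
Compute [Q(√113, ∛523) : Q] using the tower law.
[Q(√113, ∛523) : Q] = 6

Let L = Q(√113, ∛523). Since Q(√113) ⊂ L and [Q(√113):Q] = 2, the tower law gives 2 | [L:Q]. Likewise Q(∛523) ⊂ L with [Q(∛523):Q] = 3 (because 523 is not a perfect cube), so 3 | [L:Q]. As gcd(2,3) = 1, [L:Q] is divisible by 6. Conversely L is generated over Q by √113 and ∛523, so [L:Q] ≤ 2·3 = 6. Therefore [Q(√113, ∛523) : Q] = 6.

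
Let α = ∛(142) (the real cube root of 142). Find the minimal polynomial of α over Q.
m_α(x) = x^3 - 142

α satisfies α^3 = 142, so x^3 - 142 annihilates α. By the rational root test, a rational root p/q (in lowest terms) of x^3 - 142 would satisfy p^3 = 142 q^3, forcing q = 1 and p^3 = 142; but 142 is not a perfect cube, contradiction. A monic cubic over Q with no rational root is irreducible (any nontrivial factorization would include a linear factor). Hence x^3 - 142 is the minimal polynomial of α, and in particular [Q(α):Q] = 3.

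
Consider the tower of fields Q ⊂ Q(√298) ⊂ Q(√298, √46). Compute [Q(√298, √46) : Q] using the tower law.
[Q(√298, √46) : Q] = 4

[Q(√298):Q] = 2 (min poly x^2 - 298, irreducible since 298 is squarefree > 1). For the top step, suppose √46 ∈ Q(√298), say √46 = c + d√298 with c, d ∈ Q. Squaring: 46 = c^2 + 298d^2 + 2cd√298. Since √298 ∉ Q this forces 2cd = 0. If d = 0 then √46 = c ∈ Q, contradicting 46 squarefree > 1. If c = 0 then 46 = 298d^2, so 298·46 = (298d)^2 is a perfect square in Q — but 298·46 = 13708 is not a perfect square (since 298 and 46 are distinct squarefree integers). Contradiction. Hence √46 ∉ Q(√298), so x^2 - 46 stays irreducible over Q(√298) and [Q(√298, √46) : Q(√298)] = 2. By the tower law, [Q(√298, √46) : Q] = 2 · 2 = 4.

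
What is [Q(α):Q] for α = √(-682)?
[Q(α):Q] = 2

[Q(α):Q] equals the degree of the minimal polynomial of α. Here α^2 = -682 and x^2 + 682 is irreducible (d = -682 is squarefree, ≠ 1, hence not a square), so deg(m_α) = 2. Thus [Q(α):Q] = 2.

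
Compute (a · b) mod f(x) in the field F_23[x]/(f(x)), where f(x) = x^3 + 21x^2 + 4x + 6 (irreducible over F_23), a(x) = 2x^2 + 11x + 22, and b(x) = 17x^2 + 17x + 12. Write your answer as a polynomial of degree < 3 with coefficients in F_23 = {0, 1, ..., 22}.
a · b ≡ 15x^2 + 20x + 2 (mod f(x))

Multiply in F_23[x]: a(x)·b(x) = (2x^2 + 11x + 22)·(17x^2 + 17x + 12) = 11x^4 + 14x^3 + 10x^2 + 11. This has degree ≥ 3, so divide by f(x) over F_23: 11x^4 + 14x^3 + 10x^2 + 11 = (11x + 13)·(x^3 + 21x^2 + 4x + 6) + (15x^2 + 20x + 2). Hence a·b ≡ 15x^2 + 20x + 2 (mod f). (F_23[x]/(f) is a field with 23^3 = 12167 elements since f is irreducible of degree 3.)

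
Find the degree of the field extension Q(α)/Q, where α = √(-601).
[Q(α):Q] = 2

[Q(α):Q] equals the degree of the minimal polynomial of α. Here α^2 = -601 and x^2 + 601 is irreducible (d = -601 is squarefree, ≠ 1, hence not a square), so deg(m_α) = 2. Thus [Q(α):Q] = 2.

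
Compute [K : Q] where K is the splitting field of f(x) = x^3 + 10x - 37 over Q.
[K : Q] = 6

By the rational root test, any rational root of the monic integer polynomial f(x) = x^3 + 10x - 37 must be an integer dividing the constant term -37, i.e. one of ±{1, 37}. Evaluating: f(1) = -26, f(-1) = -48, f(37) = 50986, f(-37) = -51060; none is 0, so f has no rational root and is therefore irreducible over Q (a cubic with no linear factor over a field is irreducible). For an irreducible cubic, the Galois group is A_3 or S_3 according as the discriminant disc(f) = -4a^3 - 27b^2 = -4·(10)^3 - 27·(-37)^2 = -40963 is or is not a square in Q. Here disc(f) = -40963 is not a perfect square in Q, so the Galois group of f over Q is not contained in A_3 and must be all of S_3. The splitting field has degree |S_3| = 6 over Q, so [K : Q] = 6.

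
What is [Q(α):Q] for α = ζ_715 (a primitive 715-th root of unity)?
[Q(α):Q] = 480

The minimal polynomial of ζ_715 over Q is the 715-th cyclotomic polynomial Φ_715(x), which is irreducible over Q and has degree φ(715) = 480. Hence [Q(α):Q] = φ(715) = 480.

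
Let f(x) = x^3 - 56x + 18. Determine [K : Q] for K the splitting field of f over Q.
[K : Q] = 6

By the rational root test, any rational root of the monic integer polynomial f(x) = x^3 - 56x + 18 must be an integer dividing the constant term 18, i.e. one of ±{1, 2, 3, 6, 9, 18}. Evaluating: f(1) = -37, f(-1) = 73, f(2) = -86, f(-2) = 122, f(3) = -123, f(-3) = 159, f(6) = -102, f(-6) = 138, f(9) = 243, f(-9) = -207, f(18) = 4842, f(-18) = -4806; none is 0, so f has no rational root and is therefore irreducible over Q (a cubic with no linear factor over a field is irreducible). For an irreducible cubic, the Galois group is A_3 or S_3 according as the discriminant disc(f) = -4a^3 - 27b^2 = -4·(-56)^3 - 27·(18)^2 = 693716 is or is not a square in Q. Here disc(f) = 693716 is not a perfect square in Q, so the Galois group of f over Q is not contained in A_3 and must be all of S_3. The splitting field has degree |S_3| = 6 over Q, so [K : Q] = 6.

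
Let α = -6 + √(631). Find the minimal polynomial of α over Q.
m_α(x) = x^2 + 12x - 595

From α + 6 = √(631), squaring gives (α + 6)^2 = 631, i.e. α^2 + 12α + 36 = 631, so α^2 + 12α - 595 = 0. The discriminant of x^2 + 12x - 595 is (12)^2 - 4·(-595) = 144 + 2380 = 2524, and 4·(631) is not a perfect square in Q since 631 is squarefree and ≠ 1. Hence x^2 + 12x - 595 is irreducible over Q and is the minimal polynomial of α.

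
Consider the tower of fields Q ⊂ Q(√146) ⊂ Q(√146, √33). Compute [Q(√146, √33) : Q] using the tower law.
[Q(√146, √33) : Q] = 4

[Q(√146):Q] = 2 (min poly x^2 - 146, irreducible since 146 is squarefree > 1). For the top step, suppose √33 ∈ Q(√146), say √33 = c + d√146 with c, d ∈ Q. Squaring: 33 = c^2 + 146d^2 + 2cd√146. Since √146 ∉ Q this forces 2cd = 0. If d = 0 then √33 = c ∈ Q, contradicting 33 squarefree > 1. If c = 0 then 33 = 146d^2, so 146·33 = (146d)^2 is a perfect square in Q — but 146·33 = 4818 is not a perfect square (since 146 and 33 are distinct squarefree integers). Contradiction. Hence √33 ∉ Q(√146), so x^2 - 33 stays irreducible over Q(√146) and [Q(√146, √33) : Q(√146)] = 2. By the tower law, [Q(√146, √33) : Q] = 2 · 2 = 4.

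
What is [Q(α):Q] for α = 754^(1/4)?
[Q(α):Q] = 4

α is a root of x^4 - 754. By Eisenstein's criterion at the prime p = 2 (which divides the constant term 754 but p^2 = 4 does not, since 754 is squarefree), x^4 - 754 is irreducible over Q. Hence [Q(α):Q] = 4.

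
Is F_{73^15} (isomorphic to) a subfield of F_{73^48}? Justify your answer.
No: F_{73^15} is not a subfield of F_{73^48}

F_{p^m} embeds in F_{p^n} iff m | n. Here 15 ∤ 48 (since 48 = 3·15 + 3 with remainder 3 ≠ 0), so F_{73^15} is not a subfield of F_{73^48}. Equivalently: if it were, the tower law would give 15 = [F_{73^15}:F_73] dividing [F_{73^48}:F_73] = 48, contradiction.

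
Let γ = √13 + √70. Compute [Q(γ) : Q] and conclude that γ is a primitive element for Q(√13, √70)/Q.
[Q(γ) : Q] = 4 (equivalently, Q(γ) = Q(√13, √70))

Obviously Q(γ) ⊆ Q(√13, √70), and [Q(√13, √70):Q] = 4 (since 13, 70 are distinct squarefree integers > 1 with 910 not a perfect square). To show equality we compute the minimal polynomial of γ. From γ = √13 + √70: γ^2 = 13 + 2√(910) + 70 = 83 + 2√(910), so γ^2 - 83 = 2√(910); squaring, (γ^2 - 83)^2 = 4·910, i.e. γ^4 - 166γ^2 + 6889 - 3640 = 0, i.e. γ^4 - 166γ^2 + 3249 = 0. So γ is a root of x^4 - 166x^2 + 3249. This polynomial is irreducible over Q: it has no rational root (each ±√13 ± √70 is irrational), and any factorization into two quadratics over Q would force √(910) ∈ Q (pairing opposite roots) or √13, √70 ∈ Q (other pairings), all impossible. Hence [Q(γ):Q] = 4 = [Q(√13, √70):Q], so Q(γ) = Q(√13, √70).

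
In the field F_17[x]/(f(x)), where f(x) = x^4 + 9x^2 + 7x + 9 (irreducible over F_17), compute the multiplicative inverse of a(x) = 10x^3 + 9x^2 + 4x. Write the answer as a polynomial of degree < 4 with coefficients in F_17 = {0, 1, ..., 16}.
a(x)^(-1) ≡ 2x^3 + 14x^2 + x + 12 (mod f(x))

Since f is irreducible over F_17, F_17[x]/(f) is a field and a(x) ≠ 0 has an inverse. Apply the extended Euclidean algorithm to f(x) and a(x) in F_17[x]: f(x) = (12x + 13)·a(x) + (14x^2 + 6x + 9);  a(x) = (8x + 13)·(14x^2 + 6x + 9) + (7x + 2);  (14x^2 + 6x + 9) = (2x + 10)·(7x + 2) + (6). The last nonzero remainder is the constant 6 = gcd(f, a) in F_17. Back-substituting through the division chain expresses 6 = s(x)·a(x) + t(x)·f(x) with s(x) ≡ 12x^3 + 16x^2 + 6x + 4 (mod f), so (12x^3 + 16x^2 + 6x + 4)·a(x) ≡ 6 (mod f). Multiplying by 6^(-1) ≡ 3 in F_17 gives a(x)^(-1) ≡ 3·(12x^3 + 16x^2 + 6x + 4) ≡ 2x^3 + 14x^2 + x + 12 (mod f). Check: (10x^3 + 9x^2 + 4x)·(2x^3 + 14x^2 + x + 12) = 3x^6 + 5x^5 + 8x^4 + 15x^3 + 10x^2 + 14x ≡ 1 (mod x^4 + 9x^2 + 7x + 9).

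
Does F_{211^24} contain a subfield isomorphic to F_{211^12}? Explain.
Yes: F_{211^12} is a subfield of F_{211^24}

F_{p^m} embeds in F_{p^n} iff m | n (since F_{p^n} is the splitting field of x^(p^n) - x, and F_{p^m} ⊂ F_{p^n} forces p^n to be a power of p^m, i.e. m | n; conversely if m | n then every root of x^(p^m) - x is a root of x^(p^n) - x). Here 12 | 24 (since 24 = 2·12), so F_{211^12} is a subfield of F_{211^24}, and [F_{211^24} : F_{211^12}] = 24/12 = 2.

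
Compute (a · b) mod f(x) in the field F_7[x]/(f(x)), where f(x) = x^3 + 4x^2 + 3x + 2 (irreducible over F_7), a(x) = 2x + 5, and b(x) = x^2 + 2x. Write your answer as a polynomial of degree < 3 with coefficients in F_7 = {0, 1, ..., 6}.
a · b ≡ x^2 + 4x + 3 (mod f(x))

Multiply in F_7[x]: a(x)·b(x) = (2x + 5)·(x^2 + 2x) = 2x^3 + 2x^2 + 3x. This has degree ≥ 3, so divide by f(x) over F_7: 2x^3 + 2x^2 + 3x = (2)·(x^3 + 4x^2 + 3x + 2) + (x^2 + 4x + 3). Hence a·b ≡ x^2 + 4x + 3 (mod f). (F_7[x]/(f) is a field with 7^3 = 343 elements since f is irreducible of degree 3.)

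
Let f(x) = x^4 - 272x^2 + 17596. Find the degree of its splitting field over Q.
[K : Q] = 4

Solving the quadratic in x^2: x^2 = (272 ± √(272^2 - 4·17596))/2 = (272 ± √3600)/2 = (272 ± 60)/2, giving x^2 = 106 or x^2 = 166. So f(x) = (x^2 - 106)(x^2 - 166) and the roots of f are ±√106, ±√166. Hence the splitting field is K = Q(√106, √166). Since 106 and 166 are distinct squarefree integers > 1, their product 17596 is not a perfect square, so √166 ∉ Q(√106). By the tower law [K:Q] = [Q(√106,√166):Q(√106)] · [Q(√106):Q] = 2 · 2 = 4.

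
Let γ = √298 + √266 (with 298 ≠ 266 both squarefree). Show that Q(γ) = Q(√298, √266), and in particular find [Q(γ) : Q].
[Q(γ) : Q] = 4 (equivalently, Q(γ) = Q(√298, √266))

Obviously Q(γ) ⊆ Q(√298, √266), and [Q(√298, √266):Q] = 4 (since 298, 266 are distinct squarefree integers > 1 with 79268 not a perfect square). To show equality we compute the minimal polynomial of γ. From γ = √298 + √266: γ^2 = 298 + 2√(79268) + 266 = 564 + 2√(79268), so γ^2 - 564 = 2√(79268); squaring, (γ^2 - 564)^2 = 4·79268, i.e. γ^4 - 1128γ^2 + 318096 - 317072 = 0, i.e. γ^4 - 1128γ^2 + 1024 = 0. So γ is a root of x^4 - 1128x^2 + 1024. This polynomial is irreducible over Q: it has no rational root (each ±√298 ± √266 is irrational), and any factorization into two quadratics over Q would force √(79268) ∈ Q (pairing opposite roots) or √298, √266 ∈ Q (other pairings), all impossible. Hence [Q(γ):Q] = 4 = [Q(√298, √266):Q], so Q(γ) = Q(√298, √266).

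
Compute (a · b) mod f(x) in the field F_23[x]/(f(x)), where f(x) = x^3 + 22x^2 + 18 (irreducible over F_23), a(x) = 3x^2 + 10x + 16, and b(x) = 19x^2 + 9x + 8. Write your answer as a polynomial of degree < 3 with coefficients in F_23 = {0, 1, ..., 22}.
a · b ≡ 2x^2 + 3x + 3 (mod f(x))

Multiply in F_23[x]: a(x)·b(x) = (3x^2 + 10x + 16)·(19x^2 + 9x + 8) = 11x^4 + 10x^3 + 4x^2 + 17x + 13. This has degree ≥ 3, so divide by f(x) over F_23: 11x^4 + 10x^3 + 4x^2 + 17x + 13 = (11x + 21)·(x^3 + 22x^2 + 18) + (2x^2 + 3x + 3). Hence a·b ≡ 2x^2 + 3x + 3 (mod f). (F_23[x]/(f) is a field with 23^3 = 12167 elements since f is irreducible of degree 3.)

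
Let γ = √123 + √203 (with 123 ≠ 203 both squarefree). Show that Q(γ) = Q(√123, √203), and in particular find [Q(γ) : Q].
[Q(γ) : Q] = 4 (equivalently, Q(γ) = Q(√123, √203))

Obviously Q(γ) ⊆ Q(√123, √203), and [Q(√123, √203):Q] = 4 (since 123, 203 are distinct squarefree integers > 1 with 24969 not a perfect square). To show equality we compute the minimal polynomial of γ. From γ = √123 + √203: γ^2 = 123 + 2√(24969) + 203 = 326 + 2√(24969), so γ^2 - 326 = 2√(24969); squaring, (γ^2 - 326)^2 = 4·24969, i.e. γ^4 - 652γ^2 + 106276 - 99876 = 0, i.e. γ^4 - 652γ^2 + 6400 = 0. So γ is a root of x^4 - 652x^2 + 6400. This polynomial is irreducible over Q: it has no rational root (each ±√123 ± √203 is irrational), and any factorization into two quadratics over Q would force √(24969) ∈ Q (pairing opposite roots) or √123, √203 ∈ Q (other pairings), all impossible. Hence [Q(γ):Q] = 4 = [Q(√123, √203):Q], so Q(γ) = Q(√123, √203).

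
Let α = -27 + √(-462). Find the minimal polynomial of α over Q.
m_α(x) = x^2 + 54x + 1191

From α + 27 = √(-462), squaring gives (α + 27)^2 = -462, i.e. α^2 + 54α + 729 = -462, so α^2 + 54α + 1191 = 0. The discriminant of x^2 + 54x + 1191 is (54)^2 - 4·(1191) = 2916 - 4764 = -1848, and 4·(-462) is not a perfect square in Q since -462 is squarefree and ≠ 1. Hence x^2 + 54x + 1191 is irreducible over Q and is the minimal polynomial of α.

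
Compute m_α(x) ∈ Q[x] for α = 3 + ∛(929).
m_α(x) = x^3 - 9x^2 + 27x - 956

Set β = α - 3 = ∛(929), so β^3 = 929. Then (α - 3)^3 - 929 = 0, i.e. α is a root of g(x) = (x - 3)^3 - 929 = x^3 - 9x^2 + 27x - 956. Since g(x) = h(x - 3) where h(x) = x^3 - 929, and h is irreducible over Q (because 929 is not a perfect cube, so h has no rational root, and a monic cubic with no rational root is irreducible), g is also irreducible (irreducibility is preserved under the substitution x → x - 3). Hence m_α(x) = x^3 - 9x^2 + 27x - 956.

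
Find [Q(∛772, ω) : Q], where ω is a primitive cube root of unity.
[Q(∛772, ω) : Q] = 6

[Q(∛772):Q] = 3 (min poly x^3 - 772, irreducible since 772 is not a perfect cube). [Q(ω):Q] = 2 (min poly x^2 + x + 1). Since Q(∛772) ⊂ R and ω ∉ R, we have ω ∉ Q(∛772), so x^2 + x + 1 remains irreducible over Q(∛772) and [Q(∛772, ω) : Q(∛772)] = 2. By the tower law, [Q(∛772, ω) : Q] = 3 · 2 = 6. (In fact Q(∛772, ω) is the splitting field of x^3 - 772 over Q.)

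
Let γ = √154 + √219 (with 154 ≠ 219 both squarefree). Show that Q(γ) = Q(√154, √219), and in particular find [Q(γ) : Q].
[Q(γ) : Q] = 4 (equivalently, Q(γ) = Q(√154, √219))

Obviously Q(γ) ⊆ Q(√154, √219), and [Q(√154, √219):Q] = 4 (since 154, 219 are distinct squarefree integers > 1 with 33726 not a perfect square). To show equality we compute the minimal polynomial of γ. From γ = √154 + √219: γ^2 = 154 + 2√(33726) + 219 = 373 + 2√(33726), so γ^2 - 373 = 2√(33726); squaring, (γ^2 - 373)^2 = 4·33726, i.e. γ^4 - 746γ^2 + 139129 - 134904 = 0, i.e. γ^4 - 746γ^2 + 4225 = 0. So γ is a root of x^4 - 746x^2 + 4225. This polynomial is irreducible over Q: it has no rational root (each ±√154 ± √219 is irrational), and any factorization into two quadratics over Q would force √(33726) ∈ Q (pairing opposite roots) or √154, √219 ∈ Q (other pairings), all impossible. Hence [Q(γ):Q] = 4 = [Q(√154, √219):Q], so Q(γ) = Q(√154, √219).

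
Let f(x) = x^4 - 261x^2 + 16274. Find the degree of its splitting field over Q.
[K : Q] = 4

Solving the quadratic in x^2: x^2 = (261 ± √(261^2 - 4·16274))/2 = (261 ± √3025)/2 = (261 ± 55)/2, giving x^2 = 158 or x^2 = 103. So f(x) = (x^2 - 158)(x^2 - 103) and the roots of f are ±√158, ±√103. Hence the splitting field is K = Q(√158, √103). Since 158 and 103 are distinct squarefree integers > 1, their product 16274 is not a perfect square, so √103 ∉ Q(√158). By the tower law [K:Q] = [Q(√158,√103):Q(√158)] · [Q(√158):Q] = 2 · 2 = 4.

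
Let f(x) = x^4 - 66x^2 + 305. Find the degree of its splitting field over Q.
[K : Q] = 4

Solving the quadratic in x^2: x^2 = (66 ± √(66^2 - 4·305))/2 = (66 ± √3136)/2 = (66 ± 56)/2, giving x^2 = 5 or x^2 = 61. So f(x) = (x^2 - 5)(x^2 - 61) and the roots of f are ±√5, ±√61. Hence the splitting field is K = Q(√5, √61). Since 5 and 61 are distinct squarefree integers > 1, their product 305 is not a perfect square, so √61 ∉ Q(√5). By the tower law [K:Q] = [Q(√5,√61):Q(√5)] · [Q(√5):Q] = 2 · 2 = 4.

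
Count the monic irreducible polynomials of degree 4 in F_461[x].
There are 11291240730 monic irreducible polynomials of degree 4 over F_461

Each element of F_{461^4} that lies in no proper subfield is a root of exactly one monic irreducible of degree 4 over F_461, and each such polynomial has 4 distinct roots in F_{461^4}. By Möbius inversion the count is N_461(4) = (1/4) Σ_{d|4} μ(4/d) · 461^d = (1/4)(μ(4)·461^1 + μ(2)·461^2 + μ(1)·461^4) = 45164962920/4 = 11291240730.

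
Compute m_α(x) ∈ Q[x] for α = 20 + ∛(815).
m_α(x) = x^3 - 60x^2 + 1200x - 8815

Set β = α - 20 = ∛(815), so β^3 = 815. Then (α - 20)^3 - 815 = 0, i.e. α is a root of g(x) = (x - 20)^3 - 815 = x^3 - 60x^2 + 1200x - 8815. Since g(x) = h(x - 20) where h(x) = x^3 - 815, and h is irreducible over Q (because 815 is not a perfect cube, so h has no rational root, and a monic cubic with no rational root is irreducible), g is also irreducible (irreducibility is preserved under the substitution x → x - 20). Hence m_α(x) = x^3 - 60x^2 + 1200x - 8815.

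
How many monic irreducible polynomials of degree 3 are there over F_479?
There are 36633920 monic irreducible polynomials of degree 3 over F_479

Each element of F_{479^3} that lies in no proper subfield is a root of exactly one monic irreducible of degree 3 over F_479, and each such polynomial has 3 distinct roots in F_{479^3}. By Möbius inversion the count is N_479(3) = (1/3) Σ_{d|3} μ(3/d) · 479^d = (1/3)(μ(3)·479^1 + μ(1)·479^3) = 109901760/3 = 36633920.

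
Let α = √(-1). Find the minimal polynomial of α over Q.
m_α(x) = x^2 + 1

α satisfies α^2 + 1 = 0, so x^2 + 1 annihilates α. Since d = -1 is squarefree and ≠ 1, it is not a perfect square in Q, so x^2 + 1 has no rational root and is therefore irreducible over Q (a degree-2 polynomial over a field is irreducible iff it has no root). Hence m_α(x) = x^2 + 1.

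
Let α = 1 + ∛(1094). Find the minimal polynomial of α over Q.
m_α(x) = x^3 - 3x^2 + 3x - 1095

Set β = α - 1 = ∛(1094), so β^3 = 1094. Then (α - 1)^3 - 1094 = 0, i.e. α is a root of g(x) = (x - 1)^3 - 1094 = x^3 - 3x^2 + 3x - 1095. Since g(x) = h(x - 1) where h(x) = x^3 - 1094, and h is irreducible over Q (because 1094 is not a perfect cube, so h has no rational root, and a monic cubic with no rational root is irreducible), g is also irreducible (irreducibility is preserved under the substitution x → x - 1). Hence m_α(x) = x^3 - 3x^2 + 3x - 1095.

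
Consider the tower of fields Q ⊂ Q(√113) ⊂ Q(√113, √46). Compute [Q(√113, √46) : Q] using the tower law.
[Q(√113, √46) : Q] = 4

[Q(√113):Q] = 2 (min poly x^2 - 113, irreducible since 113 is squarefree > 1). For the top step, suppose √46 ∈ Q(√113), say √46 = c + d√113 with c, d ∈ Q. Squaring: 46 = c^2 + 113d^2 + 2cd√113. Since √113 ∉ Q this forces 2cd = 0. If d = 0 then √46 = c ∈ Q, contradicting 46 squarefree > 1. If c = 0 then 46 = 113d^2, so 113·46 = (113d)^2 is a perfect square in Q — but 113·46 = 5198 is not a perfect square (since 113 and 46 are distinct squarefree integers). Contradiction. Hence √46 ∉ Q(√113), so x^2 - 46 stays irreducible over Q(√113) and [Q(√113, √46) : Q(√113)] = 2. By the tower law, [Q(√113, √46) : Q] = 2 · 2 = 4.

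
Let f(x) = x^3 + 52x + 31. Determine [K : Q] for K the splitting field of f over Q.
[K : Q] = 6

By the rational root test, any rational root of the monic integer polynomial f(x) = x^3 + 52x + 31 must be an integer dividing the constant term 31, i.e. one of ±{1, 31}. Evaluating: f(1) = 84, f(-1) = -22, f(31) = 31434, f(-31) = -31372; none is 0, so f has no rational root and is therefore irreducible over Q (a cubic with no linear factor over a field is irreducible). For an irreducible cubic, the Galois group is A_3 or S_3 according as the discriminant disc(f) = -4a^3 - 27b^2 = -4·(52)^3 - 27·(31)^2 = -588379 is or is not a square in Q. Here disc(f) = -588379 is not a perfect square in Q, so the Galois group of f over Q is not contained in A_3 and must be all of S_3. The splitting field has degree |S_3| = 6 over Q, so [K : Q] = 6.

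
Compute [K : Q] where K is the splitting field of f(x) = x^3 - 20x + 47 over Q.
[K : Q] = 6

By the rational root test, any rational root of the monic integer polynomial f(x) = x^3 - 20x + 47 must be an integer dividing the constant term 47, i.e. one of ±{1, 47}. Evaluating: f(1) = 28, f(-1) = 66, f(47) = 102930, f(-47) = -102836; none is 0, so f has no rational root and is therefore irreducible over Q (a cubic with no linear factor over a field is irreducible). For an irreducible cubic, the Galois group is A_3 or S_3 according as the discriminant disc(f) = -4a^3 - 27b^2 = -4·(-20)^3 - 27·(47)^2 = -27643 is or is not a square in Q. Here disc(f) = -27643 is not a perfect square in Q, so the Galois group of f over Q is not contained in A_3 and must be all of S_3. The splitting field has degree |S_3| = 6 over Q, so [K : Q] = 6.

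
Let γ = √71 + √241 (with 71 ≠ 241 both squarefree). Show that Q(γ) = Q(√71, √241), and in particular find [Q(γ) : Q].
[Q(γ) : Q] = 4 (equivalently, Q(γ) = Q(√71, √241))

Obviously Q(γ) ⊆ Q(√71, √241), and [Q(√71, √241):Q] = 4 (since 71, 241 are distinct squarefree integers > 1 with 17111 not a perfect square). To show equality we compute the minimal polynomial of γ. From γ = √71 + √241: γ^2 = 71 + 2√(17111) + 241 = 312 + 2√(17111), so γ^2 - 312 = 2√(17111); squaring, (γ^2 - 312)^2 = 4·17111, i.e. γ^4 - 624γ^2 + 97344 - 68444 = 0, i.e. γ^4 - 624γ^2 + 28900 = 0. So γ is a root of x^4 - 624x^2 + 28900. This polynomial is irreducible over Q: it has no rational root (each ±√71 ± √241 is irrational), and any factorization into two quadratics over Q would force √(17111) ∈ Q (pairing opposite roots) or √71, √241 ∈ Q (other pairings), all impossible. Hence [Q(γ):Q] = 4 = [Q(√71, √241):Q], so Q(γ) = Q(√71, √241).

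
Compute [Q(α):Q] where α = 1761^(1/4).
[Q(α):Q] = 4

α is a root of x^4 - 1761. By Eisenstein's criterion at the prime p = 3 (which divides the constant term 1761 but p^2 = 9 does not, since 1761 is squarefree), x^4 - 1761 is irreducible over Q. Hence [Q(α):Q] = 4.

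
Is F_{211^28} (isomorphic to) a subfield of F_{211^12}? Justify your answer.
No: F_{211^28} is not a subfield of F_{211^12}

F_{p^m} embeds in F_{p^n} iff m | n. Here 28 ∤ 12 (since 12 = 0·28 + 12 with remainder 12 ≠ 0), so F_{211^28} is not a subfield of F_{211^12}. Equivalently: if it were, the tower law would give 28 = [F_{211^28}:F_211] dividing [F_{211^12}:F_211] = 12, contradiction.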